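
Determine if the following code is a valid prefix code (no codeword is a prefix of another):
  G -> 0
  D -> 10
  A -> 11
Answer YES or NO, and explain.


Checking each pair (does one codeword prefix another?):
  G='0' vs D='10': no prefix
  G='0' vs A='11': no prefix
  D='10' vs G='0': no prefix
  D='10' vs A='11': no prefix
  A='11' vs G='0': no prefix
  A='11' vs D='10': no prefix
No violation found over all pairs.

YES -- this is a valid prefix code. No codeword is a prefix of any other codeword.


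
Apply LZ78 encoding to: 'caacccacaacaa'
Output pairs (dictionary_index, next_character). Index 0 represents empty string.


LZ78 encoding steps:
Dictionary: {0: ''}
Step 1: w='' (idx 0), next='c' -> output (0, 'c'), add 'c' as idx 1
Step 2: w='' (idx 0), next='a' -> output (0, 'a'), add 'a' as idx 2
Step 3: w='a' (idx 2), next='c' -> output (2, 'c'), add 'ac' as idx 3
Step 4: w='c' (idx 1), next='c' -> output (1, 'c'), add 'cc' as idx 4
Step 5: w='ac' (idx 3), next='a' -> output (3, 'a'), add 'aca' as idx 5
Step 6: w='aca' (idx 5), next='a' -> output (5, 'a'), add 'acaa' as idx 6


Encoded: [(0, 'c'), (0, 'a'), (2, 'c'), (1, 'c'), (3, 'a'), (5, 'a')]


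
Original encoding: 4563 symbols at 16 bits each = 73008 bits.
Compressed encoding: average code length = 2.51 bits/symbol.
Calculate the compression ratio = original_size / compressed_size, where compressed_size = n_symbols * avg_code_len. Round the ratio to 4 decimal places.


original_size = n_symbols * orig_bits = 4563 * 16 = 73008 bits
compressed_size = n_symbols * avg_code_len = 4563 * 2.51 = 11453.13 bits
ratio = original_size / compressed_size = 73008 / 11453.13 = 6.3745

Compression ratio = 6.3745


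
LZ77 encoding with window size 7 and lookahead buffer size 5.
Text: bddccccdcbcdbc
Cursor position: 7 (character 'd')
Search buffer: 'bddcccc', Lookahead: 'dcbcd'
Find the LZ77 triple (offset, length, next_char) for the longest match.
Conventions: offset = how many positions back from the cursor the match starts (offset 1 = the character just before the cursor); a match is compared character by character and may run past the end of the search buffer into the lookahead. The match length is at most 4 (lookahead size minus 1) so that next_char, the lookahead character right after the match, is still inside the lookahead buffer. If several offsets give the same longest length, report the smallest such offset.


Try each offset into the search buffer:
  offset=1 (pos 6, char 'c'): match length 0
  offset=2 (pos 5, char 'c'): match length 0
  offset=3 (pos 4, char 'c'): match length 0
  offset=4 (pos 3, char 'c'): match length 0
  offset=5 (pos 2, char 'd'): match length 2
  offset=6 (pos 1, char 'd'): match length 1
  offset=7 (pos 0, char 'b'): match length 0
Longest match has length 2 at offset 5.
next_char = character at position 7 + 2 = 9 -> 'b'

Best match: offset=5, length=2 (matching 'dc' starting at position 2)
LZ77 triple: (5, 2, 'b')


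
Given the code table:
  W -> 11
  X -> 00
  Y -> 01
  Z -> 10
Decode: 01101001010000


Decoding:
01 -> Y
10 -> Z
10 -> Z
01 -> Y
01 -> Y
00 -> X
00 -> X


Result: YZZYYXX


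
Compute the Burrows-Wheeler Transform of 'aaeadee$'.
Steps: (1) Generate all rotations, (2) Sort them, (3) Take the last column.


Rotations (sorted):
  0: $aaeadee -> last char: e
  1: aaeadee$ -> last char: $
  2: adee$aae -> last char: e
  3: aeadee$a -> last char: a
  4: dee$aaea -> last char: a
  5: e$aaeade -> last char: e
  6: eadee$aa -> last char: a
  7: ee$aaead -> last char: d


BWT = e$eaaead


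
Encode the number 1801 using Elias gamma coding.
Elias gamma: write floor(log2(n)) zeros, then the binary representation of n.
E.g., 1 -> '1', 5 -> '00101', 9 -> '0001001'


num_bits = floor(log2(1801)) + 1 = 11
leading_zeros = num_bits - 1 = 10
binary(1801) = 11100001001

Elias gamma(1801) = '0000000000' + '11100001001' = 000000000011100001001 (21 bits)


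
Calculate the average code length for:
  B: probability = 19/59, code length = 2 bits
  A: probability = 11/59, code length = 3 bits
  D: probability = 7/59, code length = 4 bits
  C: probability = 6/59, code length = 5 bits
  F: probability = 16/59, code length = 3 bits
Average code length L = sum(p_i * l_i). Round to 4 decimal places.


Weighted contributions p_i * l_i:
  B: (19/59) * 2 = 38/59
  A: (11/59) * 3 = 33/59
  D: (7/59) * 4 = 28/59
  C: (6/59) * 5 = 30/59
  F: (16/59) * 3 = 48/59
Sum = (38 + 33 + 28 + 30 + 48)/59 = 177/59

L = 177/59 = 3.0000 bits/symbol


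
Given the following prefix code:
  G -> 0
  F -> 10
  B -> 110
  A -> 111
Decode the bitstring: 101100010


Decoding step by step:
Bits 10 -> F
Bits 110 -> B
Bits 0 -> G
Bits 0 -> G
Bits 10 -> F


Decoded message: FBGGF


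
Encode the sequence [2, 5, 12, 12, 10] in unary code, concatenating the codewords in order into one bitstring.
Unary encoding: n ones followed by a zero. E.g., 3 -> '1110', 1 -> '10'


Encode each number as n ones followed by a terminating 0:
  2 -> 110 (3 bits)
  5 -> 111110 (6 bits)
  12 -> 1111111111110 (13 bits)
  12 -> 1111111111110 (13 bits)
  10 -> 11111111110 (11 bits)
Total length = 3 + 6 + 13 + 13 + 11 = 46 bits.

Unary([2, 5, 12, 12, 10]) = 1101111101111111111110111111111111011111111110 (46 bits)


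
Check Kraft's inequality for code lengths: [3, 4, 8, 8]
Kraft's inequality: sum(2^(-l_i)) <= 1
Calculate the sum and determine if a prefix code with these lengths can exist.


Sum = 2^(-3) + 2^(-4) + 2^(-8) + 2^(-8)
    = 0.125 + 0.0625 + 0.00390625 + 0.00390625
    = 50/256 = 0.1953125
Since 0.1953125 <= 1, Kraft's inequality IS satisfied.
A prefix code with these lengths CAN exist.

Kraft sum = 0.1953125. Satisfied.


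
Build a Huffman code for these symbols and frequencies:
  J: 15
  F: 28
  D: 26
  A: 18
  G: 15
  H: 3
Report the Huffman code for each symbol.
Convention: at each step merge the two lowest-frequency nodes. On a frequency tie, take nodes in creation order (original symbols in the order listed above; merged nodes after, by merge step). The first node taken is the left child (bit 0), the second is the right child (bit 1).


Huffman tree construction:
Step 1: Merge H(3) + J(15) = 18
Step 2: Merge G(15) + A(18) = 33
Step 3: Merge (H+J)(18) + D(26) = 44
Step 4: Merge F(28) + (G+A)(33) = 61
Step 5: Merge ((H+J)+D)(44) + (F+(G+A))(61) = 105
Read each symbol's code off the tree from the root (left child = 0, right child = 1).

Codes:
  J: 001 (length 3)
  F: 10 (length 2)
  D: 01 (length 2)
  A: 111 (length 3)
  G: 110 (length 3)
  H: 000 (length 3)
Average code length: 261/105 = 2.4857 bits/symbol


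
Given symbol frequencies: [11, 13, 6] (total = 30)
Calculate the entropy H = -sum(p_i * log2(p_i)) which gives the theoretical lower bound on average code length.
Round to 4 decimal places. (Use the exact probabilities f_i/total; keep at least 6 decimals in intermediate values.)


Per-symbol terms -p_i * log2(p_i) with p_i = f_i/30:
  p = 11/30 = 0.366667: log2(p) = -1.447459, -p*log2(p) = 0.530735
  p = 13/30 = 0.433333: log2(p) = -1.206451, -p*log2(p) = 0.522795
  p = 6/30 = 0.200000: log2(p) = -2.321928, -p*log2(p) = 0.464386
H = 0.530735 + 0.522795 + 0.464386 = 1.517916

H = 1.5179 bits/symbol


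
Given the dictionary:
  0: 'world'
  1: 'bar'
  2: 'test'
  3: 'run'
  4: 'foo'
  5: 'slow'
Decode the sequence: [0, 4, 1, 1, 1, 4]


Look up each index in the dictionary:
  0 -> 'world'
  4 -> 'foo'
  1 -> 'bar'
  1 -> 'bar'
  1 -> 'bar'
  4 -> 'foo'

Decoded: "world foo bar bar bar foo"


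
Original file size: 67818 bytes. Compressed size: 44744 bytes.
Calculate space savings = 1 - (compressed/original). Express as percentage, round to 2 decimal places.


ratio = compressed/original = 44744/67818 = 0.659766
savings = 1 - ratio = 1 - 0.659766 = 0.340234
as a percentage: 0.340234 * 100 = 34.02%

Space savings = 1 - 44744/67818 = 34.02%


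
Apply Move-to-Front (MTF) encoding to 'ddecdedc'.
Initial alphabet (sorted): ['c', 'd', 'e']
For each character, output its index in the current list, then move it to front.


MTF encoding:
'd': index 1 in ['c', 'd', 'e'] -> ['d', 'c', 'e']
'd': index 0 in ['d', 'c', 'e'] -> ['d', 'c', 'e']
'e': index 2 in ['d', 'c', 'e'] -> ['e', 'd', 'c']
'c': index 2 in ['e', 'd', 'c'] -> ['c', 'e', 'd']
'd': index 2 in ['c', 'e', 'd'] -> ['d', 'c', 'e']
'e': index 2 in ['d', 'c', 'e'] -> ['e', 'd', 'c']
'd': index 1 in ['e', 'd', 'c'] -> ['d', 'e', 'c']
'c': index 2 in ['d', 'e', 'c'] -> ['c', 'd', 'e']


Output: [1, 0, 2, 2, 2, 2, 1, 2]


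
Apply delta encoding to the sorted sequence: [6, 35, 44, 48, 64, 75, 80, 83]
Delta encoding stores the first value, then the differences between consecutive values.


First value: 6
Deltas:
  35 - 6 = 29
  44 - 35 = 9
  48 - 44 = 4
  64 - 48 = 16
  75 - 64 = 11
  80 - 75 = 5
  83 - 80 = 3


Delta encoded: [6, 29, 9, 4, 16, 11, 5, 3]


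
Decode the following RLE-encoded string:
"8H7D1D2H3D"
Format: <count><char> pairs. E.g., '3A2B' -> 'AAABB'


Expanding each <count><char> pair:
  8H -> 'HHHHHHHH'
  7D -> 'DDDDDDD'
  1D -> 'D'
  2H -> 'HH'
  3D -> 'DDD'

Decoded = HHHHHHHHDDDDDDDDHHDDD


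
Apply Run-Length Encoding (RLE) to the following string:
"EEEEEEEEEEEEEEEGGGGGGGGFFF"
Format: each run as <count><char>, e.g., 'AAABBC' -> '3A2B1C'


Scanning runs left to right:
  i=0: run of 'E' x 15 -> '15E'
  i=15: run of 'G' x 8 -> '8G'
  i=23: run of 'F' x 3 -> '3F'

RLE = 15E8G3F


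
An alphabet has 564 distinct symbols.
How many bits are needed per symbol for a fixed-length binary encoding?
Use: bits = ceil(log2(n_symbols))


log2(564) = 9.1396
Bracket: 2^9 = 512 < 564 <= 2^10 = 1024
So ceil(log2(564)) = 10

bits = ceil(log2(564)) = ceil(9.1396) = 10 bits


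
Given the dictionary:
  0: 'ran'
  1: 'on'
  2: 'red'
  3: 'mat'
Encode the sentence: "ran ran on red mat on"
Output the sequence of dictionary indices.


Look up each word in the dictionary:
  'ran' -> 0
  'ran' -> 0
  'on' -> 1
  'red' -> 2
  'mat' -> 3
  'on' -> 1

Encoded: [0, 0, 1, 2, 3, 1]


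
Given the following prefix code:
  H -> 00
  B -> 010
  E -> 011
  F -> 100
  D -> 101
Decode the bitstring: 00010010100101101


Decoding step by step:
Bits 00 -> H
Bits 010 -> B
Bits 010 -> B
Bits 100 -> F
Bits 101 -> D
Bits 101 -> D


Decoded message: HBBFDD


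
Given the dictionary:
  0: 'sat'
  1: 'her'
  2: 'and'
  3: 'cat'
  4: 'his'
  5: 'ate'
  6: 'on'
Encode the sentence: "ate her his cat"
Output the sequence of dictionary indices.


Look up each word in the dictionary:
  'ate' -> 5
  'her' -> 1
  'his' -> 4
  'cat' -> 3

Encoded: [5, 1, 4, 3]


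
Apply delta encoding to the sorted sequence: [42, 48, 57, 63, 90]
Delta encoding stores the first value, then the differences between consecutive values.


First value: 42
Deltas:
  48 - 42 = 6
  57 - 48 = 9
  63 - 57 = 6
  90 - 63 = 27


Delta encoded: [42, 6, 9, 6, 27]


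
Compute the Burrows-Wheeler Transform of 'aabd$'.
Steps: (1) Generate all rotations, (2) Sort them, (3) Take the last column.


Rotations (sorted):
  0: $aabd -> last char: d
  1: aabd$ -> last char: $
  2: abd$a -> last char: a
  3: bd$aa -> last char: a
  4: d$aab -> last char: b


BWT = d$aab


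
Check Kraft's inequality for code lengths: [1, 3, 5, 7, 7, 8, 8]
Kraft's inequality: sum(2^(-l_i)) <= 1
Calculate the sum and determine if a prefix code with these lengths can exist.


Sum = 2^(-1) + 2^(-3) + 2^(-5) + 2^(-7) + 2^(-7) + 2^(-8) + 2^(-8)
    = 0.5 + 0.125 + 0.03125 + 0.0078125 + 0.0078125 + 0.00390625 + 0.00390625
    = 174/256 = 0.6796875
Since 0.6796875 <= 1, Kraft's inequality IS satisfied.
A prefix code with these lengths CAN exist.

Kraft sum = 0.6796875. Satisfied.


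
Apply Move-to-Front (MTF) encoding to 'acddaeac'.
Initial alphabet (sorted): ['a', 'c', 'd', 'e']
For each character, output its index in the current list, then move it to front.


MTF encoding:
'a': index 0 in ['a', 'c', 'd', 'e'] -> ['a', 'c', 'd', 'e']
'c': index 1 in ['a', 'c', 'd', 'e'] -> ['c', 'a', 'd', 'e']
'd': index 2 in ['c', 'a', 'd', 'e'] -> ['d', 'c', 'a', 'e']
'd': index 0 in ['d', 'c', 'a', 'e'] -> ['d', 'c', 'a', 'e']
'a': index 2 in ['d', 'c', 'a', 'e'] -> ['a', 'd', 'c', 'e']
'e': index 3 in ['a', 'd', 'c', 'e'] -> ['e', 'a', 'd', 'c']
'a': index 1 in ['e', 'a', 'd', 'c'] -> ['a', 'e', 'd', 'c']
'c': index 3 in ['a', 'e', 'd', 'c'] -> ['c', 'a', 'e', 'd']


Output: [0, 1, 2, 0, 2, 3, 1, 3]


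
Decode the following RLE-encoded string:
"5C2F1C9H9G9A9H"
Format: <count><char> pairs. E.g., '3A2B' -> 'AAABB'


Expanding each <count><char> pair:
  5C -> 'CCCCC'
  2F -> 'FF'
  1C -> 'C'
  9H -> 'HHHHHHHHH'
  9G -> 'GGGGGGGGG'
  9A -> 'AAAAAAAAA'
  9H -> 'HHHHHHHHH'

Decoded = CCCCCFFCHHHHHHHHHGGGGGGGGGAAAAAAAAAHHHHHHHHH


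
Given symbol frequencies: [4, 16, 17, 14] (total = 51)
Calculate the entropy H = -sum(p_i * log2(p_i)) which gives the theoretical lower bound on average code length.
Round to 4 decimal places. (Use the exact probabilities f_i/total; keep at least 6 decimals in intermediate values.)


Per-symbol terms -p_i * log2(p_i) with p_i = f_i/51:
  p = 4/51 = 0.078431: log2(p) = -3.672425, -p*log2(p) = 0.288033
  p = 16/51 = 0.313725: log2(p) = -1.672425, -p*log2(p) = 0.524682
  p = 17/51 = 0.333333: log2(p) = -1.584963, -p*log2(p) = 0.528321
  p = 14/51 = 0.274510: log2(p) = -1.865070, -p*log2(p) = 0.511980
H = 0.288033 + 0.524682 + 0.528321 + 0.511980 = 1.853016

H = 1.853 bits/symbol


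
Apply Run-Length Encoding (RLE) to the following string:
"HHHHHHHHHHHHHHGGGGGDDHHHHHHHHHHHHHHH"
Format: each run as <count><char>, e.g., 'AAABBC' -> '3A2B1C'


Scanning runs left to right:
  i=0: run of 'H' x 14 -> '14H'
  i=14: run of 'G' x 5 -> '5G'
  i=19: run of 'D' x 2 -> '2D'
  i=21: run of 'H' x 15 -> '15H'

RLE = 14H5G2D15H


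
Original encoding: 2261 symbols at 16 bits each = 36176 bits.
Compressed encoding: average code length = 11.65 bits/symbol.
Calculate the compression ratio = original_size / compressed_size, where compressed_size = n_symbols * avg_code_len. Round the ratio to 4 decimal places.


original_size = n_symbols * orig_bits = 2261 * 16 = 36176 bits
compressed_size = n_symbols * avg_code_len = 2261 * 11.65 = 26340.65 bits
ratio = original_size / compressed_size = 36176 / 26340.65 = 1.3734

Compression ratio = 1.3734


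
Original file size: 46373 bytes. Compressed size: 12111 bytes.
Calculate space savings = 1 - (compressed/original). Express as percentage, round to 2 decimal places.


ratio = compressed/original = 12111/46373 = 0.261165
savings = 1 - ratio = 1 - 0.261165 = 0.738835
as a percentage: 0.738835 * 100 = 73.88%

Space savings = 1 - 12111/46373 = 73.88%


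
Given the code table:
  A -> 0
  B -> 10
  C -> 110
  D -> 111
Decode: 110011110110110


Decoding:
110 -> C
0 -> A
111 -> D
10 -> B
110 -> C
110 -> C


Result: CADBCC


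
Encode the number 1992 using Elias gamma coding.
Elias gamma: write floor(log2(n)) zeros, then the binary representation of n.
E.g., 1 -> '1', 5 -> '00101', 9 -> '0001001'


num_bits = floor(log2(1992)) + 1 = 11
leading_zeros = num_bits - 1 = 10
binary(1992) = 11111001000

Elias gamma(1992) = '0000000000' + '11111001000' = 000000000011111001000 (21 bits)


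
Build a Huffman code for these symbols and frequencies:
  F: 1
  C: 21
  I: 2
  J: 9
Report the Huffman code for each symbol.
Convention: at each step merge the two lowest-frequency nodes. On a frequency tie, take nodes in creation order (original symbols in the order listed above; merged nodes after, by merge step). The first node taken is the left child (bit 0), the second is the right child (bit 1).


Huffman tree construction:
Step 1: Merge F(1) + I(2) = 3
Step 2: Merge (F+I)(3) + J(9) = 12
Step 3: Merge ((F+I)+J)(12) + C(21) = 33
Read each symbol's code off the tree from the root (left child = 0, right child = 1).

Codes:
  F: 000 (length 3)
  C: 1 (length 1)
  I: 001 (length 3)
  J: 01 (length 2)
Average code length: 48/33 = 1.4545 bits/symbol


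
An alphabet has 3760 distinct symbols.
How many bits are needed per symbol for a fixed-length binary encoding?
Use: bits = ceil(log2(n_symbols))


log2(3760) = 11.8765
Bracket: 2^11 = 2048 < 3760 <= 2^12 = 4096
So ceil(log2(3760)) = 12

bits = ceil(log2(3760)) = ceil(11.8765) = 12 bits


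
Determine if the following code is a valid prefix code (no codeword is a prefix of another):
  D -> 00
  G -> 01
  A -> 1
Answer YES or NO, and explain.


Checking each pair (does one codeword prefix another?):
  D='00' vs G='01': no prefix
  D='00' vs A='1': no prefix
  G='01' vs D='00': no prefix
  G='01' vs A='1': no prefix
  A='1' vs D='00': no prefix
  A='1' vs G='01': no prefix
No violation found over all pairs.

YES -- this is a valid prefix code. No codeword is a prefix of any other codeword.


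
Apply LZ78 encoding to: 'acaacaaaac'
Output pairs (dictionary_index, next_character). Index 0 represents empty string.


LZ78 encoding steps:
Dictionary: {0: ''}
Step 1: w='' (idx 0), next='a' -> output (0, 'a'), add 'a' as idx 1
Step 2: w='' (idx 0), next='c' -> output (0, 'c'), add 'c' as idx 2
Step 3: w='a' (idx 1), next='a' -> output (1, 'a'), add 'aa' as idx 3
Step 4: w='c' (idx 2), next='a' -> output (2, 'a'), add 'ca' as idx 4
Step 5: w='aa' (idx 3), next='a' -> output (3, 'a'), add 'aaa' as idx 5
Step 6: w='c' (idx 2), end of input -> output (2, '')


Encoded: [(0, 'a'), (0, 'c'), (1, 'a'), (2, 'a'), (3, 'a'), (2, '')]


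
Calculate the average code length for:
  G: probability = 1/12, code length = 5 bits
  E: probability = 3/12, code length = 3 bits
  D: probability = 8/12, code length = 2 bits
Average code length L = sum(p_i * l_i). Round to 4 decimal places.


Weighted contributions p_i * l_i:
  G: (1/12) * 5 = 5/12
  E: (3/12) * 3 = 9/12
  D: (8/12) * 2 = 16/12
Sum = (5 + 9 + 16)/12 = 30/12

L = 30/12 = 2.5000 bits/symbol


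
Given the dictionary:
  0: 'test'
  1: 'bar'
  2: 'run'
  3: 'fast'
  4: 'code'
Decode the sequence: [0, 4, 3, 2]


Look up each index in the dictionary:
  0 -> 'test'
  4 -> 'code'
  3 -> 'fast'
  2 -> 'run'

Decoded: "test code fast run"


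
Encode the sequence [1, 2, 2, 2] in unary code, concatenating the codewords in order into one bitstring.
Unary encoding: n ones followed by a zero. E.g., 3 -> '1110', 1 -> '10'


Encode each number as n ones followed by a terminating 0:
  1 -> 10 (2 bits)
  2 -> 110 (3 bits)
  2 -> 110 (3 bits)
  2 -> 110 (3 bits)
Total length = 2 + 3 + 3 + 3 = 11 bits.

Unary([1, 2, 2, 2]) = 10110110110 (11 bits)


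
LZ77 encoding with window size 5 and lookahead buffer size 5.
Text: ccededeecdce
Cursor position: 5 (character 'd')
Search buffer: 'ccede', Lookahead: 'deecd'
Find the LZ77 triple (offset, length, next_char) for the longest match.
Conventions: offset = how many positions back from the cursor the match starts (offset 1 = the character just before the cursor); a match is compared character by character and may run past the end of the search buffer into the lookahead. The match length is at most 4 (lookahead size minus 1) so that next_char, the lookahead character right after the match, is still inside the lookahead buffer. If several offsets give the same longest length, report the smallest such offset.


Try each offset into the search buffer:
  offset=1 (pos 4, char 'e'): match length 0
  offset=2 (pos 3, char 'd'): match length 2
  offset=3 (pos 2, char 'e'): match length 0
  offset=4 (pos 1, char 'c'): match length 0
  offset=5 (pos 0, char 'c'): match length 0
Longest match has length 2 at offset 2.
next_char = character at position 5 + 2 = 7 -> 'e'

Best match: offset=2, length=2 (matching 'de' starting at position 3)
LZ77 triple: (2, 2, 'e')


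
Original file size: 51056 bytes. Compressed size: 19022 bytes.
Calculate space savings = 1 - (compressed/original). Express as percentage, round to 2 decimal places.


ratio = compressed/original = 19022/51056 = 0.372571
savings = 1 - ratio = 1 - 0.372571 = 0.627429
as a percentage: 0.627429 * 100 = 62.74%

Space savings = 1 - 19022/51056 = 62.74%


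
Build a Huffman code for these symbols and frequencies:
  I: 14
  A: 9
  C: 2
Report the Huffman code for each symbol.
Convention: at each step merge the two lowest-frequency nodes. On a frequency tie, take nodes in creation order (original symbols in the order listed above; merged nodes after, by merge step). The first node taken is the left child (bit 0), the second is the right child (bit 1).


Huffman tree construction:
Step 1: Merge C(2) + A(9) = 11
Step 2: Merge (C+A)(11) + I(14) = 25
Read each symbol's code off the tree from the root (left child = 0, right child = 1).

Codes:
  I: 1 (length 1)
  A: 01 (length 2)
  C: 00 (length 2)
Average code length: 36/25 = 1.4400 bits/symbol


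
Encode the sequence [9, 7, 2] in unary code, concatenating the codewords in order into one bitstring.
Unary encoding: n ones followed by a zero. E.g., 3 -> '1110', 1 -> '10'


Encode each number as n ones followed by a terminating 0:
  9 -> 1111111110 (10 bits)
  7 -> 11111110 (8 bits)
  2 -> 110 (3 bits)
Total length = 10 + 8 + 3 = 21 bits.

Unary([9, 7, 2]) = 111111111011111110110 (21 bits)


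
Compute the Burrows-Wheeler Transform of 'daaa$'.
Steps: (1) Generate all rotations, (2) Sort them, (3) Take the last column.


Rotations (sorted):
  0: $daaa -> last char: a
  1: a$daa -> last char: a
  2: aa$da -> last char: a
  3: aaa$d -> last char: d
  4: daaa$ -> last char: $


BWT = aaad$


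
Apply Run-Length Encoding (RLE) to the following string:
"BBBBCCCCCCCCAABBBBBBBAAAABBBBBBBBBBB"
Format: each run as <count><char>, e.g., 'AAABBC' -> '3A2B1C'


Scanning runs left to right:
  i=0: run of 'B' x 4 -> '4B'
  i=4: run of 'C' x 8 -> '8C'
  i=12: run of 'A' x 2 -> '2A'
  i=14: run of 'B' x 7 -> '7B'
  i=21: run of 'A' x 4 -> '4A'
  i=25: run of 'B' x 11 -> '11B'

RLE = 4B8C2A7B4A11B


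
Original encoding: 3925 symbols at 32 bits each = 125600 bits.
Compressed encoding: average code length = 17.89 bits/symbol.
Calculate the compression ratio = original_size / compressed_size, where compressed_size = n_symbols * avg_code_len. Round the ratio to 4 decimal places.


original_size = n_symbols * orig_bits = 3925 * 32 = 125600 bits
compressed_size = n_symbols * avg_code_len = 3925 * 17.89 = 70218.25 bits
ratio = original_size / compressed_size = 125600 / 70218.25 = 1.7887

Compression ratio = 1.7887


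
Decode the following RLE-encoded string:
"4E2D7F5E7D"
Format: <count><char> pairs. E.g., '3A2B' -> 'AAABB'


Expanding each <count><char> pair:
  4E -> 'EEEE'
  2D -> 'DD'
  7F -> 'FFFFFFF'
  5E -> 'EEEEE'
  7D -> 'DDDDDDD'

Decoded = EEEEDDFFFFFFFEEEEEDDDDDDD


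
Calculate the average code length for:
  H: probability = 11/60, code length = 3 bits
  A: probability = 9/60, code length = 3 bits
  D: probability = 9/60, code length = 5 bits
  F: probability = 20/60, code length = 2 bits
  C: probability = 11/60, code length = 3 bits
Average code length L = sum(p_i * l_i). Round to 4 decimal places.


Weighted contributions p_i * l_i:
  H: (11/60) * 3 = 33/60
  A: (9/60) * 3 = 27/60
  D: (9/60) * 5 = 45/60
  F: (20/60) * 2 = 40/60
  C: (11/60) * 3 = 33/60
Sum = (33 + 27 + 45 + 40 + 33)/60 = 178/60

L = 178/60 = 2.9667 bits/symbol


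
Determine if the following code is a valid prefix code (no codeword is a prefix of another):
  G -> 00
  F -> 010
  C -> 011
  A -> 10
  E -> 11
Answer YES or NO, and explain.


Checking each pair (does one codeword prefix another?):
  G='00' vs F='010': no prefix
  G='00' vs C='011': no prefix
  G='00' vs A='10': no prefix
  G='00' vs E='11': no prefix
  F='010' vs G='00': no prefix
  F='010' vs C='011': no prefix
  F='010' vs A='10': no prefix
  F='010' vs E='11': no prefix
  C='011' vs G='00': no prefix
  C='011' vs F='010': no prefix
  C='011' vs A='10': no prefix
  C='011' vs E='11': no prefix
  A='10' vs G='00': no prefix
  A='10' vs F='010': no prefix
  A='10' vs C='011': no prefix
  A='10' vs E='11': no prefix
  E='11' vs G='00': no prefix
  E='11' vs F='010': no prefix
  E='11' vs C='011': no prefix
  E='11' vs A='10': no prefix
No violation found over all pairs.

YES -- this is a valid prefix code. No codeword is a prefix of any other codeword.


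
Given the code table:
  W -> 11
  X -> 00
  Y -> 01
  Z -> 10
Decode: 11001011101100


Decoding:
11 -> W
00 -> X
10 -> Z
11 -> W
10 -> Z
11 -> W
00 -> X


Result: WXZWZWX


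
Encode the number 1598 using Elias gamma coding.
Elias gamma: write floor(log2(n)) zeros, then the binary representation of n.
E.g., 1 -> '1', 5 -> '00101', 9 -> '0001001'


num_bits = floor(log2(1598)) + 1 = 11
leading_zeros = num_bits - 1 = 10
binary(1598) = 11000111110

Elias gamma(1598) = '0000000000' + '11000111110' = 000000000011000111110 (21 bits)


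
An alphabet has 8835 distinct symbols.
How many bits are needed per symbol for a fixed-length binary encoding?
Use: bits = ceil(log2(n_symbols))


log2(8835) = 13.109
Bracket: 2^13 = 8192 < 8835 <= 2^14 = 16384
So ceil(log2(8835)) = 14

bits = ceil(log2(8835)) = ceil(13.109) = 14 bits


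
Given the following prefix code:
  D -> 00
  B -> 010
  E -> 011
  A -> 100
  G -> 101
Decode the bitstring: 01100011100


Decoding step by step:
Bits 011 -> E
Bits 00 -> D
Bits 011 -> E
Bits 100 -> A


Decoded message: EDEA


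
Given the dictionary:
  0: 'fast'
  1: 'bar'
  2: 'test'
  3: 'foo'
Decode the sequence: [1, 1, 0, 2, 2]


Look up each index in the dictionary:
  1 -> 'bar'
  1 -> 'bar'
  0 -> 'fast'
  2 -> 'test'
  2 -> 'test'

Decoded: "bar bar fast test test"


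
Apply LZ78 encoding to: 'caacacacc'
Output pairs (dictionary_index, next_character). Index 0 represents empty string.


LZ78 encoding steps:
Dictionary: {0: ''}
Step 1: w='' (idx 0), next='c' -> output (0, 'c'), add 'c' as idx 1
Step 2: w='' (idx 0), next='a' -> output (0, 'a'), add 'a' as idx 2
Step 3: w='a' (idx 2), next='c' -> output (2, 'c'), add 'ac' as idx 3
Step 4: w='ac' (idx 3), next='a' -> output (3, 'a'), add 'aca' as idx 4
Step 5: w='c' (idx 1), next='c' -> output (1, 'c'), add 'cc' as idx 5


Encoded: [(0, 'c'), (0, 'a'), (2, 'c'), (3, 'a'), (1, 'c')]


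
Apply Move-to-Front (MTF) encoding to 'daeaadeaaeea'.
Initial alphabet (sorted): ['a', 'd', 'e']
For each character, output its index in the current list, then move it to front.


MTF encoding:
'd': index 1 in ['a', 'd', 'e'] -> ['d', 'a', 'e']
'a': index 1 in ['d', 'a', 'e'] -> ['a', 'd', 'e']
'e': index 2 in ['a', 'd', 'e'] -> ['e', 'a', 'd']
'a': index 1 in ['e', 'a', 'd'] -> ['a', 'e', 'd']
'a': index 0 in ['a', 'e', 'd'] -> ['a', 'e', 'd']
'd': index 2 in ['a', 'e', 'd'] -> ['d', 'a', 'e']
'e': index 2 in ['d', 'a', 'e'] -> ['e', 'd', 'a']
'a': index 2 in ['e', 'd', 'a'] -> ['a', 'e', 'd']
'a': index 0 in ['a', 'e', 'd'] -> ['a', 'e', 'd']
'e': index 1 in ['a', 'e', 'd'] -> ['e', 'a', 'd']
'e': index 0 in ['e', 'a', 'd'] -> ['e', 'a', 'd']
'a': index 1 in ['e', 'a', 'd'] -> ['a', 'e', 'd']


Output: [1, 1, 2, 1, 0, 2, 2, 2, 0, 1, 0, 1]


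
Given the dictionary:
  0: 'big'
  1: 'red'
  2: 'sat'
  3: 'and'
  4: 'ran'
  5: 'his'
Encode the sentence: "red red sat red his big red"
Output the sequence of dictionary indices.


Look up each word in the dictionary:
  'red' -> 1
  'red' -> 1
  'sat' -> 2
  'red' -> 1
  'his' -> 5
  'big' -> 0
  'red' -> 1

Encoded: [1, 1, 2, 1, 5, 0, 1]


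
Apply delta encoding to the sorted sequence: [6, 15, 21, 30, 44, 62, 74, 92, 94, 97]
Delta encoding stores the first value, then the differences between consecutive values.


First value: 6
Deltas:
  15 - 6 = 9
  21 - 15 = 6
  30 - 21 = 9
  44 - 30 = 14
  62 - 44 = 18
  74 - 62 = 12
  92 - 74 = 18
  94 - 92 = 2
  97 - 94 = 3


Delta encoded: [6, 9, 6, 9, 14, 18, 12, 18, 2, 3]


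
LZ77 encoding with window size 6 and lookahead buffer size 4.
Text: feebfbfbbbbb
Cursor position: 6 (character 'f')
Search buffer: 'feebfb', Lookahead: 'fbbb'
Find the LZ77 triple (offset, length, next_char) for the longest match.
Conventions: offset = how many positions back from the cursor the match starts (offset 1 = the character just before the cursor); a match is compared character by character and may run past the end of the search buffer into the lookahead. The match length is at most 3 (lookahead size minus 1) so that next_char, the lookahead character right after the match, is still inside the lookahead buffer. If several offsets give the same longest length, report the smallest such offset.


Try each offset into the search buffer:
  offset=1 (pos 5, char 'b'): match length 0
  offset=2 (pos 4, char 'f'): match length 2
  offset=3 (pos 3, char 'b'): match length 0
  offset=4 (pos 2, char 'e'): match length 0
  offset=5 (pos 1, char 'e'): match length 0
  offset=6 (pos 0, char 'f'): match length 1
Longest match has length 2 at offset 2.
next_char = character at position 6 + 2 = 8 -> 'b'

Best match: offset=2, length=2 (matching 'fb' starting at position 4)
LZ77 triple: (2, 2, 'b')


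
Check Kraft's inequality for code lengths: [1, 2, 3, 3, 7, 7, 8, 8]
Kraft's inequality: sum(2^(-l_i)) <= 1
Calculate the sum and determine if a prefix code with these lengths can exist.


Sum = 2^(-1) + 2^(-2) + 2^(-3) + 2^(-3) + 2^(-7) + 2^(-7) + 2^(-8) + 2^(-8)
    = 0.5 + 0.25 + 0.125 + 0.125 + 0.0078125 + 0.0078125 + 0.00390625 + 0.00390625
    = 262/256 = 1.0234375
Since 1.0234375 > 1, Kraft's inequality is NOT satisfied.
A prefix code with these lengths CANNOT exist.

Kraft sum = 1.0234375. Not satisfied.


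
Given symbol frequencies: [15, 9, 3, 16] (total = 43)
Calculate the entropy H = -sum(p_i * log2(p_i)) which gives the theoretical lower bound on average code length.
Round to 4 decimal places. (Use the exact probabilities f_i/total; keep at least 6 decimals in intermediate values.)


Per-symbol terms -p_i * log2(p_i) with p_i = f_i/43:
  p = 15/43 = 0.348837: log2(p) = -1.519374, -p*log2(p) = 0.530014
  p = 9/43 = 0.209302: log2(p) = -2.256340, -p*log2(p) = 0.472257
  p = 3/43 = 0.069767: log2(p) = -3.841302, -p*log2(p) = 0.267998
  p = 16/43 = 0.372093: log2(p) = -1.426265, -p*log2(p) = 0.530703
H = 0.530014 + 0.472257 + 0.267998 + 0.530703 = 1.800972

H = 1.801 bits/symbol


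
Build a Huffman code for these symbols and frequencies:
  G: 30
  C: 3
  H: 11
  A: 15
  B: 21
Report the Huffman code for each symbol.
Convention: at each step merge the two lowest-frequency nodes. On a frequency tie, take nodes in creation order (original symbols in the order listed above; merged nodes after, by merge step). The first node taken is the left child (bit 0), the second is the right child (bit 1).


Huffman tree construction:
Step 1: Merge C(3) + H(11) = 14
Step 2: Merge (C+H)(14) + A(15) = 29
Step 3: Merge B(21) + ((C+H)+A)(29) = 50
Step 4: Merge G(30) + (B+((C+H)+A))(50) = 80
Read each symbol's code off the tree from the root (left child = 0, right child = 1).

Codes:
  G: 0 (length 1)
  C: 1100 (length 4)
  H: 1101 (length 4)
  A: 111 (length 3)
  B: 10 (length 2)
Average code length: 173/80 = 2.1625 bits/symbol


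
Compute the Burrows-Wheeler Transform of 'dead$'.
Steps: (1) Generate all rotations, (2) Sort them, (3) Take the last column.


Rotations (sorted):
  0: $dead -> last char: d
  1: ad$de -> last char: e
  2: d$dea -> last char: a
  3: dead$ -> last char: $
  4: ead$d -> last char: d


BWT = dea$d


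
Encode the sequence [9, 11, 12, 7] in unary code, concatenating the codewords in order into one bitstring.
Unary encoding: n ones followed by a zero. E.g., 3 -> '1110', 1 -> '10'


Encode each number as n ones followed by a terminating 0:
  9 -> 1111111110 (10 bits)
  11 -> 111111111110 (12 bits)
  12 -> 1111111111110 (13 bits)
  7 -> 11111110 (8 bits)
Total length = 10 + 12 + 13 + 8 = 43 bits.

Unary([9, 11, 12, 7]) = 1111111110111111111110111111111111011111110 (43 bits)


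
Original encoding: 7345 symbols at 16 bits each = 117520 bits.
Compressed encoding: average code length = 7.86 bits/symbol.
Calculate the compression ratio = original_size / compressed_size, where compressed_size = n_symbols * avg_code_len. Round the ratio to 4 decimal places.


original_size = n_symbols * orig_bits = 7345 * 16 = 117520 bits
compressed_size = n_symbols * avg_code_len = 7345 * 7.86 = 57731.7 bits
ratio = original_size / compressed_size = 117520 / 57731.7 = 2.0356

Compression ratio = 2.0356


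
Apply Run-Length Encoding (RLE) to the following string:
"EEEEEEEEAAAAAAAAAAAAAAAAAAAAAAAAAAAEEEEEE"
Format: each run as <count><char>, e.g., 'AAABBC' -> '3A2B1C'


Scanning runs left to right:
  i=0: run of 'E' x 8 -> '8E'
  i=8: run of 'A' x 27 -> '27A'
  i=35: run of 'E' x 6 -> '6E'

RLE = 8E27A6E


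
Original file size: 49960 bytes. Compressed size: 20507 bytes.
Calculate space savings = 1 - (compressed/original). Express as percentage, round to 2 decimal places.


ratio = compressed/original = 20507/49960 = 0.410468
savings = 1 - ratio = 1 - 0.410468 = 0.589532
as a percentage: 0.589532 * 100 = 58.95%

Space savings = 1 - 20507/49960 = 58.95%


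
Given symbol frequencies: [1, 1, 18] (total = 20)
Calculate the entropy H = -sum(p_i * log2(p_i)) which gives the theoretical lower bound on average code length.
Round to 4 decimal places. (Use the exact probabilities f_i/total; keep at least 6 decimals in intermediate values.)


Per-symbol terms -p_i * log2(p_i) with p_i = f_i/20:
  p = 1/20 = 0.050000: log2(p) = -4.321928, -p*log2(p) = 0.216096
  p = 1/20 = 0.050000: log2(p) = -4.321928, -p*log2(p) = 0.216096
  p = 18/20 = 0.900000: log2(p) = -0.152003, -p*log2(p) = 0.136803
H = 0.216096 + 0.216096 + 0.136803 = 0.568995

H = 0.569 bits/symbol


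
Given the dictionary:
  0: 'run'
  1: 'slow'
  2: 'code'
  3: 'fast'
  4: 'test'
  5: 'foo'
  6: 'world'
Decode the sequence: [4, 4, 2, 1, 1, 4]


Look up each index in the dictionary:
  4 -> 'test'
  4 -> 'test'
  2 -> 'code'
  1 -> 'slow'
  1 -> 'slow'
  4 -> 'test'

Decoded: "test test code slow slow test"


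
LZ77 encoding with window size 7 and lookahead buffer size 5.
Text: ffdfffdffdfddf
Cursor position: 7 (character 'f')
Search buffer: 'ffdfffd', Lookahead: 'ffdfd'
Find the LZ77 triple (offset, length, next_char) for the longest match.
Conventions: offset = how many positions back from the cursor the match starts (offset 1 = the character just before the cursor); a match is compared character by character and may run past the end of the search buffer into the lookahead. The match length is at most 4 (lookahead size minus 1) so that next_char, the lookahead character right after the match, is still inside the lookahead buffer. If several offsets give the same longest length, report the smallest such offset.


Try each offset into the search buffer:
  offset=1 (pos 6, char 'd'): match length 0
  offset=2 (pos 5, char 'f'): match length 1
  offset=3 (pos 4, char 'f'): match length 4
  offset=4 (pos 3, char 'f'): match length 2
  offset=5 (pos 2, char 'd'): match length 0
  offset=6 (pos 1, char 'f'): match length 1
  offset=7 (pos 0, char 'f'): match length 4
Longest match has length 4, found at offsets 3, 7; take the smallest, offset 3.
next_char = character at position 7 + 4 = 11 -> 'd'

Best match: offset=3, length=4 (matching 'ffdf' starting at position 4)
LZ77 triple: (3, 4, 'd')


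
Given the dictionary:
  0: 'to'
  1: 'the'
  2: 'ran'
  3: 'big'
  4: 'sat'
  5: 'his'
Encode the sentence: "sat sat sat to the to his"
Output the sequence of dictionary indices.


Look up each word in the dictionary:
  'sat' -> 4
  'sat' -> 4
  'sat' -> 4
  'to' -> 0
  'the' -> 1
  'to' -> 0
  'his' -> 5

Encoded: [4, 4, 4, 0, 1, 0, 5]


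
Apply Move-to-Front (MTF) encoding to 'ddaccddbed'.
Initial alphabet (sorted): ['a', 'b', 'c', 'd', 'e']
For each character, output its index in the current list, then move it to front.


MTF encoding:
'd': index 3 in ['a', 'b', 'c', 'd', 'e'] -> ['d', 'a', 'b', 'c', 'e']
'd': index 0 in ['d', 'a', 'b', 'c', 'e'] -> ['d', 'a', 'b', 'c', 'e']
'a': index 1 in ['d', 'a', 'b', 'c', 'e'] -> ['a', 'd', 'b', 'c', 'e']
'c': index 3 in ['a', 'd', 'b', 'c', 'e'] -> ['c', 'a', 'd', 'b', 'e']
'c': index 0 in ['c', 'a', 'd', 'b', 'e'] -> ['c', 'a', 'd', 'b', 'e']
'd': index 2 in ['c', 'a', 'd', 'b', 'e'] -> ['d', 'c', 'a', 'b', 'e']
'd': index 0 in ['d', 'c', 'a', 'b', 'e'] -> ['d', 'c', 'a', 'b', 'e']
'b': index 3 in ['d', 'c', 'a', 'b', 'e'] -> ['b', 'd', 'c', 'a', 'e']
'e': index 4 in ['b', 'd', 'c', 'a', 'e'] -> ['e', 'b', 'd', 'c', 'a']
'd': index 2 in ['e', 'b', 'd', 'c', 'a'] -> ['d', 'e', 'b', 'c', 'a']


Output: [3, 0, 1, 3, 0, 2, 0, 3, 4, 2]


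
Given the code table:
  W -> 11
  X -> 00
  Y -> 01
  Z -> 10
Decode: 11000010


Decoding:
11 -> W
00 -> X
00 -> X
10 -> Z


Result: WXXZ


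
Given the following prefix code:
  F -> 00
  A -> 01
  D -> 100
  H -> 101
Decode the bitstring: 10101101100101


Decoding step by step:
Bits 101 -> H
Bits 01 -> A
Bits 101 -> H
Bits 100 -> D
Bits 101 -> H


Decoded message: HAHDH


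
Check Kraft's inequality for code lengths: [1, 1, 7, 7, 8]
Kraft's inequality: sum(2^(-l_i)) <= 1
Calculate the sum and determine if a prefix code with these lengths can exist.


Sum = 2^(-1) + 2^(-1) + 2^(-7) + 2^(-7) + 2^(-8)
    = 0.5 + 0.5 + 0.0078125 + 0.0078125 + 0.00390625
    = 261/256 = 1.01953125
Since 1.01953125 > 1, Kraft's inequality is NOT satisfied.
A prefix code with these lengths CANNOT exist.

Kraft sum = 1.01953125. Not satisfied.


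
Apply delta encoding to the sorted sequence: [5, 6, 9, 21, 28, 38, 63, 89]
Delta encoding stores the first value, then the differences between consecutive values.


First value: 5
Deltas:
  6 - 5 = 1
  9 - 6 = 3
  21 - 9 = 12
  28 - 21 = 7
  38 - 28 = 10
  63 - 38 = 25
  89 - 63 = 26


Delta encoded: [5, 1, 3, 12, 7, 10, 25, 26]


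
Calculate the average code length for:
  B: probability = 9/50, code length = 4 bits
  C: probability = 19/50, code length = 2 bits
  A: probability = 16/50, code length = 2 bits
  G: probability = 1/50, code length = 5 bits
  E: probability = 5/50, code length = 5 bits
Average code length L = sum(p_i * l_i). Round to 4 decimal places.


Weighted contributions p_i * l_i:
  B: (9/50) * 4 = 36/50
  C: (19/50) * 2 = 38/50
  A: (16/50) * 2 = 32/50
  G: (1/50) * 5 = 5/50
  E: (5/50) * 5 = 25/50
Sum = (36 + 38 + 32 + 5 + 25)/50 = 136/50

L = 136/50 = 2.7200 bits/symbol


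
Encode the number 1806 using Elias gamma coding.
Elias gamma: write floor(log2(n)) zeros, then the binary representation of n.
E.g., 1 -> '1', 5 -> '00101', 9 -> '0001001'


num_bits = floor(log2(1806)) + 1 = 11
leading_zeros = num_bits - 1 = 10
binary(1806) = 11100001110

Elias gamma(1806) = '0000000000' + '11100001110' = 000000000011100001110 (21 bits)


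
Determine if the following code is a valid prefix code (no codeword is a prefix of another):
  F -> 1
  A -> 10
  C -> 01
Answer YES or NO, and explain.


Checking each pair (does one codeword prefix another?):
  F='1' vs A='10': prefix -- VIOLATION

NO -- this is NOT a valid prefix code. F (1) is a prefix of A (10).


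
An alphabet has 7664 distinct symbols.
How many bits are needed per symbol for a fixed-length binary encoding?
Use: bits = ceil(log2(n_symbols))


log2(7664) = 12.9039
Bracket: 2^12 = 4096 < 7664 <= 2^13 = 8192
So ceil(log2(7664)) = 13

bits = ceil(log2(7664)) = ceil(12.9039) = 13 bits


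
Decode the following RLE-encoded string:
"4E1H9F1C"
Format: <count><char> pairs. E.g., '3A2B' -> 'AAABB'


Expanding each <count><char> pair:
  4E -> 'EEEE'
  1H -> 'H'
  9F -> 'FFFFFFFFF'
  1C -> 'C'

Decoded = EEEEHFFFFFFFFFC


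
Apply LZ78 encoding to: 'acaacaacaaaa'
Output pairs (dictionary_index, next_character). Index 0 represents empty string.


LZ78 encoding steps:
Dictionary: {0: ''}
Step 1: w='' (idx 0), next='a' -> output (0, 'a'), add 'a' as idx 1
Step 2: w='' (idx 0), next='c' -> output (0, 'c'), add 'c' as idx 2
Step 3: w='a' (idx 1), next='a' -> output (1, 'a'), add 'aa' as idx 3
Step 4: w='c' (idx 2), next='a' -> output (2, 'a'), add 'ca' as idx 4
Step 5: w='a' (idx 1), next='c' -> output (1, 'c'), add 'ac' as idx 5
Step 6: w='aa' (idx 3), next='a' -> output (3, 'a'), add 'aaa' as idx 6
Step 7: w='a' (idx 1), end of input -> output (1, '')


Encoded: [(0, 'a'), (0, 'c'), (1, 'a'), (2, 'a'), (1, 'c'), (3, 'a'), (1, '')]
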